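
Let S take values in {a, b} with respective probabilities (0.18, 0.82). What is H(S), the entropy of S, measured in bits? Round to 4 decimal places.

H(S) = −Σ p·log₂ p.
  −(0.18)·log₂(0.18) = 0.44531
  −(0.82)·log₂(0.82) = 0.23477
Sum: 0.44531 + 0.23477 = 0.6801 bits.

0.6801 bits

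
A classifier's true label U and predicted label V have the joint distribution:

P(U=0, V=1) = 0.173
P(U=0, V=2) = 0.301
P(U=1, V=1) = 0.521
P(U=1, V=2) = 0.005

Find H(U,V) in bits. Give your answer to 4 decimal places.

1.4876 bits

H(U,V) = −Σ p(x,y)·log₂ p(x,y) over all 4 cells.
  cell (0,1): −0.173·log₂0.173 = 0.43789
  cell (0,2): −0.301·log₂0.301 = 0.52138
  cell (1,1): −0.521·log₂0.521 = 0.49008
  cell (1,2): −0.005·log₂0.005 = 0.03822
Sum = 1.4876 bits.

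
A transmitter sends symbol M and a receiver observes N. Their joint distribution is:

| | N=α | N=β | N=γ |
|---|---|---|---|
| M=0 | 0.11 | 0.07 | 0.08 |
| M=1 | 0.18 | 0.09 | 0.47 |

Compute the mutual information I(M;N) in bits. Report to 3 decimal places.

Marginals: p(M) = (0.2600, 0.7400), p(N) = (0.2900, 0.1600, 0.5500).
I(M;N) = Σ p(x,y)·log₂[p(x,y)/(p(x)p(y))].
  (0,α): 0.11·log₂(1.4589) = 0.0599
  (0,β): 0.07·log₂(1.6827) = 0.0526
  (0,γ): 0.08·log₂(0.5594) = -0.0670
  (1,α): 0.18·log₂(0.8388) = -0.0457
  (1,β): 0.09·log₂(0.7601) = -0.0356
  (1,γ): 0.47·log₂(1.1548) = 0.0976
Sum = 0.062 bits.

0.062 bits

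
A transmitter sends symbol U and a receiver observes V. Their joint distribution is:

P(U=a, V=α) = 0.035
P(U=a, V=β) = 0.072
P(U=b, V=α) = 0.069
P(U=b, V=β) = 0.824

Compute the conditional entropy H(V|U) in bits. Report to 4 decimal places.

Chain rule: H(V|U) = H(U,V) − H(U).
Marginals: p(U) = (0.1070, 0.8930), p(V) = (0.1040, 0.8960).
H(U,V) = 0.9389 bits; H(U) = 0.4908 bits.
H(V|U) = 0.9389 − 0.4908 = 0.4481 bits.

0.4481 bits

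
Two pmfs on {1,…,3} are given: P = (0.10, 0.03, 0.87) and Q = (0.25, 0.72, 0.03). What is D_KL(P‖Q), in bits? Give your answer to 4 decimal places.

3.9567 bits

D(P‖Q) = Σ p·log₂(p/q).
  0.10·log₂(0.10/0.25) = -0.13219
  0.03·log₂(0.03/0.72) = -0.13755
  0.87·log₂(0.87/0.03) = 4.22644
D(P‖Q) = 3.9567 bits.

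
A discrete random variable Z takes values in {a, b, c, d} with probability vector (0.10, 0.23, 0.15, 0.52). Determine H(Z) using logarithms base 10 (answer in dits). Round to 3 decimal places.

0.518 dits

H(Z) = −Σ p·log₁₀ p.
  −(0.10)·log₁₀(0.10) = 0.1000
  −(0.23)·log₁₀(0.23) = 0.1468
  −(0.15)·log₁₀(0.15) = 0.1236
  −(0.52)·log₁₀(0.52) = 0.1477
Sum: 0.1000 + 0.1468 + 0.1236 + 0.1477 = 0.518 dits.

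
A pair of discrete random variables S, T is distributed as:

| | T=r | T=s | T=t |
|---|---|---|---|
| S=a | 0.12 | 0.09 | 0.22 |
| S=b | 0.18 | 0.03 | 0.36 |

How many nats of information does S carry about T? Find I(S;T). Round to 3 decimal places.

0.029 nats

Marginals: p(S) = (0.4300, 0.5700), p(T) = (0.3000, 0.1200, 0.5800).
I(S;T) = Σ p(x,y)·ln[p(x,y)/(p(x)p(y))].
  (a,r): 0.12·ln(0.9302) = -0.0087
  (a,s): 0.09·ln(1.7442) = 0.0501
  (a,t): 0.22·ln(0.8821) = -0.0276
  (b,r): 0.18·ln(1.0526) = 0.0092
  (b,s): 0.03·ln(0.4386) = -0.0247
  (b,t): 0.36·ln(1.0889) = 0.0307
Sum = 0.029 nats.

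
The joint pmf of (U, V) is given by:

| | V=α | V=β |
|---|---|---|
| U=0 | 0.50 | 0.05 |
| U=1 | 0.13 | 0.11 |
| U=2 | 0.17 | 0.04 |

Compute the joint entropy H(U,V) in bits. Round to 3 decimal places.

H(U,V) = −Σ p(x,y)·log₂ p(x,y) over all 6 cells.
  cell (0,α): −0.50·log₂0.50 = 0.5000
  cell (0,β): −0.05·log₂0.05 = 0.2161
  cell (1,α): −0.13·log₂0.13 = 0.3826
  cell (1,β): −0.11·log₂0.11 = 0.3503
  cell (2,α): −0.17·log₂0.17 = 0.4346
  cell (2,β): −0.04·log₂0.04 = 0.1858
Sum = 2.069 bits.

2.069 bits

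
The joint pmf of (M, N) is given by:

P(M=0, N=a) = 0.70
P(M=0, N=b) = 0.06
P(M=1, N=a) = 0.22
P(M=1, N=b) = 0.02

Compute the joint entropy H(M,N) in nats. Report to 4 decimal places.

H(M,N) = −Σ p(x,y)·ln p(x,y) over all 4 cells.
  cell (0,a): −0.70·ln0.70 = 0.24967
  cell (0,b): −0.06·ln0.06 = 0.16880
  cell (1,a): −0.22·ln0.22 = 0.33311
  cell (1,b): −0.02·ln0.02 = 0.07824
Sum = 0.8298 nats.

0.8298 nats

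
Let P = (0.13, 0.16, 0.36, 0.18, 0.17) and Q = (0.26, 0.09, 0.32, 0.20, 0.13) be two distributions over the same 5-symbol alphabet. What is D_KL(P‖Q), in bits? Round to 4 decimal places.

D(P‖Q) = Σ p·log₂(p/q).
  0.13·log₂(0.13/0.26) = -0.13000
  0.16·log₂(0.16/0.09) = 0.13281
  0.36·log₂(0.36/0.32) = 0.06117
  0.18·log₂(0.18/0.20) = -0.02736
  0.17·log₂(0.17/0.13) = 0.06579
D(P‖Q) = 0.1024 bits.

0.1024 bits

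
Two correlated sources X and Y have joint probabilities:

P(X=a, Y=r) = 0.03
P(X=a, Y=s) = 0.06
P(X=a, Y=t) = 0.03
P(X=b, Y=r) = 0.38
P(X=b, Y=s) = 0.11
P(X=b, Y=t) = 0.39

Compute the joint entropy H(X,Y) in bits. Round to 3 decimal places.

H(X,Y) = −Σ p(x,y)·log₂ p(x,y) over all 6 cells.
  cell (a,r): −0.03·log₂0.03 = 0.1518
  cell (a,s): −0.06·log₂0.06 = 0.2435
  cell (a,t): −0.03·log₂0.03 = 0.1518
  cell (b,r): −0.38·log₂0.38 = 0.5305
  cell (b,s): −0.11·log₂0.11 = 0.3503
  cell (b,t): −0.39·log₂0.39 = 0.5298
Sum = 1.958 bits.

1.958 bits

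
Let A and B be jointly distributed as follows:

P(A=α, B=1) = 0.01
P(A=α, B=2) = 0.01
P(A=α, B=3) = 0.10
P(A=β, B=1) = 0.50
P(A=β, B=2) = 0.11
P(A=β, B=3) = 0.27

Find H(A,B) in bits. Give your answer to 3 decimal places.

H(A,B) = −Σ p(x,y)·log₂ p(x,y) over all 6 cells.
  cell (α,1): −0.01·log₂0.01 = 0.0664
  cell (α,2): −0.01·log₂0.01 = 0.0664
  cell (α,3): −0.10·log₂0.10 = 0.3322
  cell (β,1): −0.50·log₂0.50 = 0.5000
  cell (β,2): −0.11·log₂0.11 = 0.3503
  cell (β,3): −0.27·log₂0.27 = 0.5100
Sum = 1.825 bits.

1.825 bits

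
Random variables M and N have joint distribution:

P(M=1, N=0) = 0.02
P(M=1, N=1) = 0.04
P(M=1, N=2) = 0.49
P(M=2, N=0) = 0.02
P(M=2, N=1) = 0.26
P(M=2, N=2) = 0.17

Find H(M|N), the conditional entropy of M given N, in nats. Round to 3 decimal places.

0.522 nats

Marginals: p(M) = (0.5500, 0.4500), p(N) = (0.0400, 0.3000, 0.6600).
H(M|N) = Σ p(N) · H(M|N=·).
  N=0: p=0.0400, H(M|N=0) = 0.6931
  N=1: p=0.3000, H(M|N=1) = 0.3927
  N=2: p=0.6600, H(M|N=2) = 0.5705
Weighted sum = 0.522 nats.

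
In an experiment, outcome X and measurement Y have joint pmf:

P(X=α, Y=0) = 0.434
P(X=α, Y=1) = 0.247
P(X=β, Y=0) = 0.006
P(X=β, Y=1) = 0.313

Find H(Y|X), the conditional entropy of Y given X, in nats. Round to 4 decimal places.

Marginals: p(X) = (0.6810, 0.3190), p(Y) = (0.4400, 0.5600).
H(Y|X) = Σ p(X) · H(Y|X=·).
  X=α: p=0.6810, H(Y|X=α) = 0.6550
  X=β: p=0.3190, H(Y|X=β) = 0.0934
Weighted sum = 0.4758 nats.

0.4758 nats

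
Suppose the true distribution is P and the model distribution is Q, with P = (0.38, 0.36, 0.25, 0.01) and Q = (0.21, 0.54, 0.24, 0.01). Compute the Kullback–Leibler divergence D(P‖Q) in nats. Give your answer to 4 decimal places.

D(P‖Q) = Σ p·ln(p/q).
  0.38·ln(0.38/0.21) = 0.22536
  0.36·ln(0.36/0.54) = -0.14597
  0.25·ln(0.25/0.24) = 0.01021
  0.01·ln(0.01/0.01) = 0.00000
D(P‖Q) = 0.0896 nats.

0.0896 nats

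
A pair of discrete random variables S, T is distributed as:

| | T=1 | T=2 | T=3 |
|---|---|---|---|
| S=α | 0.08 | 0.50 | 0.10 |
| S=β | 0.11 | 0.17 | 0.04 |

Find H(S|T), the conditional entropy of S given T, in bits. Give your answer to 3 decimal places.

0.855 bits

Marginals: p(S) = (0.6800, 0.3200), p(T) = (0.1900, 0.6700, 0.1400).
H(S|T) = Σ p(T) · H(S|T=·).
  T=1: p=0.1900, H(S|T=1) = 0.9819
  T=2: p=0.6700, H(S|T=2) = 0.8171
  T=3: p=0.1400, H(S|T=3) = 0.8631
Weighted sum = 0.855 bits.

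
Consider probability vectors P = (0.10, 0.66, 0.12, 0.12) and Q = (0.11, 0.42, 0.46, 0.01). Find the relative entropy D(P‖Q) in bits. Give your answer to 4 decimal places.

D(P‖Q) = Σ p·log₂(p/q).
  0.10·log₂(0.10/0.11) = -0.01375
  0.66·log₂(0.66/0.42) = 0.43037
  0.12·log₂(0.12/0.46) = -0.23263
  0.12·log₂(0.12/0.01) = 0.43020
D(P‖Q) = 0.6142 bits.

0.6142 bits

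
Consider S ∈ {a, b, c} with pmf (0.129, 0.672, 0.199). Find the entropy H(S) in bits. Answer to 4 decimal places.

1.2300 bits

H(S) = −Σ p·log₂ p.
  −(0.129)·log₂(0.129) = 0.38114
  −(0.672)·log₂(0.672) = 0.38537
  −(0.199)·log₂(0.199) = 0.46350
Sum: 0.38114 + 0.38537 + 0.46350 = 1.2300 bits.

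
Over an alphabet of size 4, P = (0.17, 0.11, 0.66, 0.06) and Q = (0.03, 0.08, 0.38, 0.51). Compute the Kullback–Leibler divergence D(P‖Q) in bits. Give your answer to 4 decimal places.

0.8164 bits

D(P‖Q) = Σ p·log₂(p/q).
  0.17·log₂(0.17/0.03) = 0.42543
  0.11·log₂(0.11/0.08) = 0.05054
  0.66·log₂(0.66/0.38) = 0.52567
  0.06·log₂(0.06/0.51) = -0.18525
D(P‖Q) = 0.8164 bits.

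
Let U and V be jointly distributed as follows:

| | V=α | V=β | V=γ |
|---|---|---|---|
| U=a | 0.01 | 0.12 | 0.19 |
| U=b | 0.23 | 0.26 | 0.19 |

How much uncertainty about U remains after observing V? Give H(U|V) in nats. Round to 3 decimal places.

0.542 nats

Marginals: p(U) = (0.3200, 0.6800), p(V) = (0.2400, 0.3800, 0.3800).
H(U|V) = Σ p(V) · H(U|V=·).
  V=α: p=0.2400, H(U|V=α) = 0.1732
  V=β: p=0.3800, H(U|V=β) = 0.6237
  V=γ: p=0.3800, H(U|V=γ) = 0.6931
Weighted sum = 0.542 nats.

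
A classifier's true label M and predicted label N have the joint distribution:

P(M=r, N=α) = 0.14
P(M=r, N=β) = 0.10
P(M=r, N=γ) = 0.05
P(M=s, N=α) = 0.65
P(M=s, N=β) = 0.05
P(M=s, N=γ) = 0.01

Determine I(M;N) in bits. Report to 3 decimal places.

Marginals: p(M) = (0.2900, 0.7100), p(N) = (0.7900, 0.1500, 0.0600).
I(M;N) = Σ p(x,y)·log₂[p(x,y)/(p(x)p(y))].
  (r,α): 0.14·log₂(0.6111) = -0.0995
  (r,β): 0.10·log₂(2.2989) = 0.1201
  (r,γ): 0.05·log₂(2.8736) = 0.0761
  (s,α): 0.65·log₂(1.1589) = 0.1383
  (s,β): 0.05·log₂(0.4695) = -0.0545
  (s,γ): 0.01·log₂(0.2347) = -0.0209
Sum = 0.160 bits.

0.160 bits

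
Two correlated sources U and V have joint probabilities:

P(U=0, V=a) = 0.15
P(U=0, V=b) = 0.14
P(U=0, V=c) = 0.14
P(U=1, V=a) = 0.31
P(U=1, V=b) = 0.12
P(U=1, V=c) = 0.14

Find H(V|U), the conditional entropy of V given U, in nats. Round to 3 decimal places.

1.045 nats

Marginals: p(U) = (0.4300, 0.5700), p(V) = (0.4600, 0.2600, 0.2800).
H(V|U) = Σ p(U) · H(V|U=·).
  U=0: p=0.4300, H(V|U=0) = 1.0981
  U=1: p=0.5700, H(V|U=1) = 1.0041
Weighted sum = 1.045 nats.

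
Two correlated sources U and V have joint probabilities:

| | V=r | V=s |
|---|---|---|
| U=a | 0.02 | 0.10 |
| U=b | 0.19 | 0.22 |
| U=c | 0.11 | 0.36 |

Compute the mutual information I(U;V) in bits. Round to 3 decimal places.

0.049 bits

Marginals: p(U) = (0.1200, 0.4100, 0.4700), p(V) = (0.3200, 0.6800).
I(U;V) = H(U) + H(V) − H(U,V).
H(U) = 1.4064, H(V) = 0.9044, H(U,V) = 2.2618.
I(U;V) = 1.4064 + 0.9044 − 2.2618 = 0.049 bits.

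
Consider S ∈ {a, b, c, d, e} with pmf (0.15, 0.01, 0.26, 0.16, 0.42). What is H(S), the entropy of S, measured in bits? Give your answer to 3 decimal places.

1.931 bits

H(S) = −Σ p·log₂ p.
  −(0.15)·log₂(0.15) = 0.4105
  −(0.01)·log₂(0.01) = 0.0664
  −(0.26)·log₂(0.26) = 0.5053
  −(0.16)·log₂(0.16) = 0.4230
  −(0.42)·log₂(0.42) = 0.5256
Sum: 0.4105 + 0.0664 + 0.5053 + 0.4230 + 0.5256 = 1.931 bits.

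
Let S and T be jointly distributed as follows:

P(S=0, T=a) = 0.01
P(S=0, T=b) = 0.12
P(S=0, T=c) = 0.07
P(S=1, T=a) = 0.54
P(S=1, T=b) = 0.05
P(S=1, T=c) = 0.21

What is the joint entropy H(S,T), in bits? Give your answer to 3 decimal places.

H(S,T) = −Σ p(x,y)·log₂ p(x,y) over all 6 cells.
  cell (0,a): −0.01·log₂0.01 = 0.0664
  cell (0,b): −0.12·log₂0.12 = 0.3671
  cell (0,c): −0.07·log₂0.07 = 0.2686
  cell (1,a): −0.54·log₂0.54 = 0.4800
  cell (1,b): −0.05·log₂0.05 = 0.2161
  cell (1,c): −0.21·log₂0.21 = 0.4728
Sum = 1.871 bits.

1.871 bits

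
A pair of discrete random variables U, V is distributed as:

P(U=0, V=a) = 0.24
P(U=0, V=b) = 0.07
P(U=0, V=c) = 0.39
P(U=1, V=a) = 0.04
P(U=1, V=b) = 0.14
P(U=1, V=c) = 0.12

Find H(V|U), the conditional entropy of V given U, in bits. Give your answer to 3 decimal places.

Chain rule: H(V|U) = H(U,V) − H(U).
Marginals: p(U) = (0.7000, 0.3000), p(V) = (0.2800, 0.2100, 0.5100).
H(U,V) = 2.2424 bits; H(U) = 0.8813 bits.
H(V|U) = 2.2424 − 0.8813 = 1.361 bits.

1.361 bits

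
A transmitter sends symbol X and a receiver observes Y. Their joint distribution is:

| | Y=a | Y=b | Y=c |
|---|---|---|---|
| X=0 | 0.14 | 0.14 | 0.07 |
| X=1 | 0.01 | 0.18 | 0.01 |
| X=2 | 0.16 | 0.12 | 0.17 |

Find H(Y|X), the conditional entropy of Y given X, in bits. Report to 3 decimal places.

Marginals: p(X) = (0.3500, 0.2000, 0.4500), p(Y) = (0.3100, 0.4400, 0.2500).
H(Y|X) = Σ p(X) · H(Y|X=·).
  X=0: p=0.3500, H(Y|X=0) = 1.5219
  X=1: p=0.2000, H(Y|X=1) = 0.5690
  X=2: p=0.4500, H(Y|X=2) = 1.5695
Weighted sum = 1.353 bits.

1.353 bits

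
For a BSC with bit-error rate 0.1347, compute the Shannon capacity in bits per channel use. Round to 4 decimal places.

Binary symmetric channel: C = 1 − h₂(ε) where h₂ is the binary entropy function.
h₂(0.1347) = −0.1347·log₂0.1347 − 0.8653·log₂0.8653 = 0.5702.
C = 1 − 0.5702 = 0.4298 bits per channel use.

0.4298 bits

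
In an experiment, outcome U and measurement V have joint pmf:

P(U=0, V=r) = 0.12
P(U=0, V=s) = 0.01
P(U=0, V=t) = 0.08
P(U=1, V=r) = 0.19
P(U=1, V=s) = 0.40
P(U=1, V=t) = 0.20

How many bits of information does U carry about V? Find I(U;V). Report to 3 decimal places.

0.133 bits

Marginals: p(U) = (0.2100, 0.7900), p(V) = (0.3100, 0.4100, 0.2800).
I(U;V) = Σ p(x,y)·log₂[p(x,y)/(p(x)p(y))].
  (0,r): 0.12·log₂(1.8433) = 0.1059
  (0,s): 0.01·log₂(0.1161) = -0.0311
  (0,t): 0.08·log₂(1.3605) = 0.0355
  (1,r): 0.19·log₂(0.7758) = -0.0696
  (1,s): 0.40·log₂(1.2349) = 0.1218
  (1,t): 0.20·log₂(0.9042) = -0.0291
Sum = 0.133 bits.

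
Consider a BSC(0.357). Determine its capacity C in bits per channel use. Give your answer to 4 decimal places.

Binary symmetric channel: C = 1 − h₂(ε) where h₂ is the binary entropy function.
h₂(0.357) = −0.357·log₂0.357 − 0.643·log₂0.643 = 0.9402.
C = 1 − 0.9402 = 0.0598 bits per channel use.

0.0598 bits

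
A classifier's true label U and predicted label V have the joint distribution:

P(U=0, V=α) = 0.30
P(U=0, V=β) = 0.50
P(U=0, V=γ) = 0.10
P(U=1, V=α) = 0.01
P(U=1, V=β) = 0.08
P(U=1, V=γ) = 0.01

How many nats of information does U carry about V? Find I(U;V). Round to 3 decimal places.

Marginals: p(U) = (0.9000, 0.1000), p(V) = (0.3100, 0.5800, 0.1100).
I(U;V) = H(U) + H(V) − H(U,V).
H(U) = 0.3251, H(V) = 0.9218, H(U,V) = 1.2322.
I(U;V) = 0.3251 + 0.9218 − 1.2322 = 0.015 nats.

0.015 nats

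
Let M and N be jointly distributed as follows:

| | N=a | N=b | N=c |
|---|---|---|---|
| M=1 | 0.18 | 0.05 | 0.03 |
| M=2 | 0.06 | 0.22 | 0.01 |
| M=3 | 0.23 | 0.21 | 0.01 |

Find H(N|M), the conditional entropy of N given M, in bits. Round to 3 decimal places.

Marginals: p(M) = (0.2600, 0.2900, 0.4500), p(N) = (0.4700, 0.4800, 0.0500).
H(N|M) = Σ p(M) · H(N|M=·).
  M=1: p=0.2600, H(N|M=1) = 1.1842
  M=2: p=0.2900, H(N|M=2) = 0.9401
  M=3: p=0.4500, H(N|M=3) = 1.1301
Weighted sum = 1.089 bits.

1.089 bits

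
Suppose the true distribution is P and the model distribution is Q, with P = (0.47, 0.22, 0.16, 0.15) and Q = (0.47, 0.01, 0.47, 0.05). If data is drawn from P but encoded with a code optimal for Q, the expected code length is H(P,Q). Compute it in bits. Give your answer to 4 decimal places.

H(P,Q) = −Σ p·log₂ q.
  −0.47·log₂(0.47) = 0.51196
  −0.22·log₂(0.01) = 1.46165
  −0.16·log₂(0.47) = 0.17428
  −0.15·log₂(0.05) = 0.64829
H(P,Q) = 2.7962 bits.

2.7962 bits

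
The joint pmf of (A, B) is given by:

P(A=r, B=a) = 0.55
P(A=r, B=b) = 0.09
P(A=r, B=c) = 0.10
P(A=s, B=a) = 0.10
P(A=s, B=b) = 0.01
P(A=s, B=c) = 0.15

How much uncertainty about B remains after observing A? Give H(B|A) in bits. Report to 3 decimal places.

1.102 bits

Chain rule: H(B|A) = H(A,B) − H(A).
Marginals: p(A) = (0.7400, 0.2600), p(B) = (0.6500, 0.1000, 0.2500).
H(A,B) = 1.9284 bits; H(A) = 0.8267 bits.
H(B|A) = 1.9284 − 0.8267 = 1.102 bits.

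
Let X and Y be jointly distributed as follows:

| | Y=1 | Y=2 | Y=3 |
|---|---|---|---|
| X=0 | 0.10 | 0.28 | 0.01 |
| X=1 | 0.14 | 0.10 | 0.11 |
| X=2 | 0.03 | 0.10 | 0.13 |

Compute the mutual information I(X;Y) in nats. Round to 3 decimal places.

Marginals: p(X) = (0.3900, 0.3500, 0.2600), p(Y) = (0.2700, 0.4800, 0.2500).
I(X;Y) = H(X) + H(Y) − H(X,Y).
H(X) = 1.0849, H(Y) = 1.0524, H(X,Y) = 1.9817.
I(X;Y) = 1.0849 + 1.0524 − 1.9817 = 0.156 nats.

0.156 nats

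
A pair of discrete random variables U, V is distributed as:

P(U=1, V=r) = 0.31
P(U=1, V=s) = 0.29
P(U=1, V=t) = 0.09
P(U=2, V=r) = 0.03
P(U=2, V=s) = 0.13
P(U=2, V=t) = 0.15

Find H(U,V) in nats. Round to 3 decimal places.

H(U,V) = −Σ p(x,y)·ln p(x,y) over all 6 cells.
  cell (1,r): −0.31·ln0.31 = 0.3631
  cell (1,s): −0.29·ln0.29 = 0.3590
  cell (1,t): −0.09·ln0.09 = 0.2167
  cell (2,r): −0.03·ln0.03 = 0.1052
  cell (2,s): −0.13·ln0.13 = 0.2652
  cell (2,t): −0.15·ln0.15 = 0.2846
Sum = 1.594 nats.

1.594 nats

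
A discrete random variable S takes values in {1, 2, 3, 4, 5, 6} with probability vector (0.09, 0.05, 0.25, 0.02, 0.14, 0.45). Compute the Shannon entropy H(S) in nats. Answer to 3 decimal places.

H(S) = −Σ p·ln p.
  −(0.09)·ln(0.09) = 0.2167
  −(0.05)·ln(0.05) = 0.1498
  −(0.25)·ln(0.25) = 0.3466
  −(0.02)·ln(0.02) = 0.0782
  −(0.14)·ln(0.14) = 0.2753
  −(0.45)·ln(0.45) = 0.3593
Sum: 0.2167 + 0.1498 + 0.3466 + 0.0782 + 0.2753 + 0.3593 = 1.426 nats.

1.426 nats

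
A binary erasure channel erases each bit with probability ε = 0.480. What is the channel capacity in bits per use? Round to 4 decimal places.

Binary erasure channel: capacity C = 1 − ε.
C = 1 − 0.480 = 0.5200 bits per channel use.

0.5200 bits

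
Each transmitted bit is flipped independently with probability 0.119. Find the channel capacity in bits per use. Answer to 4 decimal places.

Binary symmetric channel: C = 1 − h₂(ε) where h₂ is the binary entropy function.
h₂(0.119) = −0.119·log₂0.119 − 0.881·log₂0.881 = 0.5265.
C = 1 − 0.5265 = 0.4735 bits per channel use.

0.4735 bits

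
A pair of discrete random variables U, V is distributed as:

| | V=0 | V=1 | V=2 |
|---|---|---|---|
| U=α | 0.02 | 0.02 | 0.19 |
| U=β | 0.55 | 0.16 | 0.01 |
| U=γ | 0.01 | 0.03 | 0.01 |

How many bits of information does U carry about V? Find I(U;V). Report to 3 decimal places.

0.517 bits

Marginals: p(U) = (0.2300, 0.7200, 0.0500), p(V) = (0.5800, 0.2100, 0.2100).
I(U;V) = H(U) + H(V) − H(U,V).
H(U) = 1.0450, H(V) = 1.4015, H(U,V) = 1.9295.
I(U;V) = 1.0450 + 1.4015 − 1.9295 = 0.517 bits.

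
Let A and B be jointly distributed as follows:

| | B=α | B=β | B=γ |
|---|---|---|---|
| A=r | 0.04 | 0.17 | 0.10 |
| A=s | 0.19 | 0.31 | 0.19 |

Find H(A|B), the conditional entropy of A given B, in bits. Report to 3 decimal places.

0.873 bits

Marginals: p(A) = (0.3100, 0.6900), p(B) = (0.2300, 0.4800, 0.2900).
H(A|B) = Σ p(B) · H(A|B=·).
  B=α: p=0.2300, H(A|B=α) = 0.6666
  B=β: p=0.4800, H(A|B=β) = 0.9377
  B=γ: p=0.2900, H(A|B=γ) = 0.9294
Weighted sum = 0.873 bits.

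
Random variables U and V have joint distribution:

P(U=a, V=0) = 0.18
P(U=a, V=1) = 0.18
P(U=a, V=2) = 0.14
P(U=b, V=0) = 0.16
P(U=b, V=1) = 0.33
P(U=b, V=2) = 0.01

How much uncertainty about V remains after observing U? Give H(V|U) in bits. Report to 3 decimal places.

1.305 bits

Chain rule: H(V|U) = H(U,V) − H(U).
Marginals: p(U) = (0.5000, 0.5000), p(V) = (0.3400, 0.5100, 0.1500).
H(U,V) = 2.3050 bits; H(U) = 1.0000 bits.
H(V|U) = 2.3050 − 1.0000 = 1.305 bits.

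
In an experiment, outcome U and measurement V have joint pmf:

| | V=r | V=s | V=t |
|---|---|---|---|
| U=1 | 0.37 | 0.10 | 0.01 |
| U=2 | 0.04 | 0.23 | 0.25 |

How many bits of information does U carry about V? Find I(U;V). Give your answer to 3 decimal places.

Marginals: p(U) = (0.4800, 0.5200), p(V) = (0.4100, 0.3300, 0.2600).
I(U;V) = Σ p(x,y)·log₂[p(x,y)/(p(x)p(y))].
  (1,r): 0.37·log₂(1.8801) = 0.3370
  (1,s): 0.10·log₂(0.6313) = -0.0664
  (1,t): 0.01·log₂(0.0801) = -0.0364
  (2,r): 0.04·log₂(0.1876) = -0.0966
  (2,s): 0.23·log₂(1.3403) = 0.0972
  (2,t): 0.25·log₂(1.8491) = 0.2217
Sum = 0.457 bits.

0.457 bits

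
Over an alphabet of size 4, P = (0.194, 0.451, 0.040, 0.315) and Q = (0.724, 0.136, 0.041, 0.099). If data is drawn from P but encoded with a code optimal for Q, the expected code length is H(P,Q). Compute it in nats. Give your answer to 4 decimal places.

1.8187 nats

H(P,Q) = −Σ p·ln q.
  −0.194·ln(0.724) = 0.06265
  −0.451·ln(0.136) = 0.89979
  −0.040·ln(0.041) = 0.12777
  −0.315·ln(0.099) = 0.72848
H(P,Q) = 1.8187 nats.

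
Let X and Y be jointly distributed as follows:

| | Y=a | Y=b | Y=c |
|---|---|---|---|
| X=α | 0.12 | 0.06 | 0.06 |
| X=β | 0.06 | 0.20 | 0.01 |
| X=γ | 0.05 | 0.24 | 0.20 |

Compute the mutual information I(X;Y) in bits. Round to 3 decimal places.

0.203 bits

Marginals: p(X) = (0.2400, 0.2700, 0.4900), p(Y) = (0.2300, 0.5000, 0.2700).
I(X;Y) = Σ p(x,y)·log₂[p(x,y)/(p(x)p(y))].
  (α,a): 0.12·log₂(2.1739) = 0.1344
  (α,b): 0.06·log₂(0.5000) = -0.0600
  (α,c): 0.06·log₂(0.9259) = -0.0067
  (β,a): 0.06·log₂(0.9662) = -0.0030
  (β,b): 0.20·log₂(1.4815) = 0.1134
  (β,c): 0.01·log₂(0.1372) = -0.0287
  (γ,a): 0.05·log₂(0.4437) = -0.0586
  (γ,b): 0.24·log₂(0.9796) = -0.0071
  (γ,c): 0.20·log₂(1.5117) = 0.1192
Sum = 0.203 bits.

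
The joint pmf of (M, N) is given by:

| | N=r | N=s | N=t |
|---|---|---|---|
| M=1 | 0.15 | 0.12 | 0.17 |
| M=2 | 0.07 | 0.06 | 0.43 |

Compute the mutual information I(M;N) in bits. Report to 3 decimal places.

Marginals: p(M) = (0.4400, 0.5600), p(N) = (0.2200, 0.1800, 0.6000).
I(M;N) = Σ p(x,y)·log₂[p(x,y)/(p(x)p(y))].
  (1,r): 0.15·log₂(1.5496) = 0.0948
  (1,s): 0.12·log₂(1.5152) = 0.0719
  (1,t): 0.17·log₂(0.6439) = -0.1080
  (2,r): 0.07·log₂(0.5682) = -0.0571
  (2,s): 0.06·log₂(0.5952) = -0.0449
  (2,t): 0.43·log₂(1.2798) = 0.1530
Sum = 0.110 bits.

0.110 bits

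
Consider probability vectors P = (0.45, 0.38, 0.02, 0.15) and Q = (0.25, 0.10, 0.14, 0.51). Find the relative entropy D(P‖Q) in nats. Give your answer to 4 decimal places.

D(P‖Q) = Σ p·ln(p/q).
  0.45·ln(0.45/0.25) = 0.26450
  0.38·ln(0.38/0.10) = 0.50730
  0.02·ln(0.02/0.14) = -0.03892
  0.15·ln(0.15/0.51) = -0.18357
D(P‖Q) = 0.5493 nats.

0.5493 nats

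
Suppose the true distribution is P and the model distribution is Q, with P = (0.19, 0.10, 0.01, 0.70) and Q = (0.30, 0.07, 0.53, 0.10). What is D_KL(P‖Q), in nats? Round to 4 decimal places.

1.2713 nats

D(P‖Q) = Σ p·ln(p/q).
  0.19·ln(0.19/0.30) = -0.08678
  0.10·ln(0.10/0.07) = 0.03567
  0.01·ln(0.01/0.53) = -0.03970
  0.70·ln(0.70/0.10) = 1.36214
D(P‖Q) = 1.2713 nats.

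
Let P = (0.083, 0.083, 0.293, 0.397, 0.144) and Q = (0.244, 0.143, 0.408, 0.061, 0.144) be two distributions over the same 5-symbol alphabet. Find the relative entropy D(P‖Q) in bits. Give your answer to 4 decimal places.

D(P‖Q) = Σ p·log₂(p/q).
  0.083·log₂(0.083/0.244) = -0.12912
  0.083·log₂(0.083/0.143) = -0.06514
  0.293·log₂(0.293/0.408) = -0.13996
  0.397·log₂(0.397/0.061) = 1.07280
  0.144·log₂(0.144/0.144) = 0.00000
D(P‖Q) = 0.7386 bits.

0.7386 bits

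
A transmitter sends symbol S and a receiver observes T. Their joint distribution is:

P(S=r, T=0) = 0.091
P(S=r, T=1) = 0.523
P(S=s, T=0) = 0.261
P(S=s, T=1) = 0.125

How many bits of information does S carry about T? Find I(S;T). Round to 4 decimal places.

Marginals: p(S) = (0.6140, 0.3860), p(T) = (0.3520, 0.6480).
I(S;T) = Σ p(x,y)·log₂[p(x,y)/(p(x)p(y))].
  (r,0): 0.091·log₂(0.4210) = -0.11356
  (r,1): 0.523·log₂(1.3145) = 0.20633
  (s,0): 0.261·log₂(1.9209) = 0.24581
  (s,1): 0.125·log₂(0.4997) = -0.12509
Sum = 0.2135 bits.

0.2135 bits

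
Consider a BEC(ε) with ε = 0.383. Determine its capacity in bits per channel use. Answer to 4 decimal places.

0.6170 bits

Binary erasure channel: capacity C = 1 − ε.
C = 1 − 0.383 = 0.6170 bits per channel use.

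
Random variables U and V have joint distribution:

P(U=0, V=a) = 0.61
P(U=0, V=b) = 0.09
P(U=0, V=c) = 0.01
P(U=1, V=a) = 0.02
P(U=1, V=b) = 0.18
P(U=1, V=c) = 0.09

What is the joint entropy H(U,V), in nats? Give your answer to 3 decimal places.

1.168 nats

H(U,V) = −Σ p(x,y)·ln p(x,y) over all 6 cells.
  cell (0,a): −0.61·ln0.61 = 0.3015
  cell (0,b): −0.09·ln0.09 = 0.2167
  cell (0,c): −0.01·ln0.01 = 0.0461
  cell (1,a): −0.02·ln0.02 = 0.0782
  cell (1,b): −0.18·ln0.18 = 0.3087
  cell (1,c): −0.09·ln0.09 = 0.2167
Sum = 1.168 nats.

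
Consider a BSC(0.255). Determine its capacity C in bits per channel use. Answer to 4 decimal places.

Binary symmetric channel: C = 1 − h₂(ε) where h₂ is the binary entropy function.
h₂(0.255) = −0.255·log₂0.255 − 0.745·log₂0.745 = 0.8191.
C = 1 − 0.8191 = 0.1809 bits per channel use.

0.1809 bits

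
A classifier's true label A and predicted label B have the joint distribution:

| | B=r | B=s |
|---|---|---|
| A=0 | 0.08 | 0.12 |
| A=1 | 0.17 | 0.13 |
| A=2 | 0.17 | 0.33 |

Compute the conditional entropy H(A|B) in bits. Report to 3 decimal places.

1.457 bits

Chain rule: H(A|B) = H(A,B) − H(B).
Marginals: p(A) = (0.2000, 0.3000, 0.5000), p(B) = (0.4200, 0.5800).
H(A,B) = 2.4382 bits; H(B) = 0.9815 bits.
H(A|B) = 2.4382 − 0.9815 = 1.457 bits.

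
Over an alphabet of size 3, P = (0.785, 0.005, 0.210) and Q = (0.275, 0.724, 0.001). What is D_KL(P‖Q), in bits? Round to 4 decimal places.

D(P‖Q) = Σ p·log₂(p/q).
  0.785·log₂(0.785/0.275) = 1.18791
  0.005·log₂(0.005/0.724) = -0.03589
  0.210·log₂(0.210/0.001) = 1.61999
D(P‖Q) = 2.7720 bits.

2.7720 bits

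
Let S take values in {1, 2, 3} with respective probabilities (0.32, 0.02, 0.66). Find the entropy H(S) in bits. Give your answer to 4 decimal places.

1.0346 bits

H(S) = −Σ p·log₂ p.
  −(0.32)·log₂(0.32) = 0.52603
  −(0.02)·log₂(0.02) = 0.11288
  −(0.66)·log₂(0.66) = 0.39564
Sum: 0.52603 + 0.11288 + 0.39564 = 1.0346 bits.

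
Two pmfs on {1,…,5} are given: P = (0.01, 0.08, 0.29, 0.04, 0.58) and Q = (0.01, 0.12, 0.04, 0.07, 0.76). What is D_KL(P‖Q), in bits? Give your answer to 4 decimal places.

0.5236 bits

D(P‖Q) = Σ p·log₂(p/q).
  0.01·log₂(0.01/0.01) = 0.00000
  0.08·log₂(0.08/0.12) = -0.04680
  0.29·log₂(0.29/0.04) = 0.82881
  0.04·log₂(0.04/0.07) = -0.03229
  0.58·log₂(0.58/0.76) = -0.22617
D(P‖Q) = 0.5236 bits.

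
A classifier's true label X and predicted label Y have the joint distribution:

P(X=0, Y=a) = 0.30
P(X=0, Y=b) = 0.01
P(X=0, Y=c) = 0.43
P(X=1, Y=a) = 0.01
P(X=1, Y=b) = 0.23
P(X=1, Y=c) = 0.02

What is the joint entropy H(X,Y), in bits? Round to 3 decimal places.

H(X,Y) = −Σ p(x,y)·log₂ p(x,y) over all 6 cells.
  cell (0,a): −0.30·log₂0.30 = 0.5211
  cell (0,b): −0.01·log₂0.01 = 0.0664
  cell (0,c): −0.43·log₂0.43 = 0.5236
  cell (1,a): −0.01·log₂0.01 = 0.0664
  cell (1,b): −0.23·log₂0.23 = 0.4877
  cell (1,c): −0.02·log₂0.02 = 0.1129
Sum = 1.778 bits.

1.778 bits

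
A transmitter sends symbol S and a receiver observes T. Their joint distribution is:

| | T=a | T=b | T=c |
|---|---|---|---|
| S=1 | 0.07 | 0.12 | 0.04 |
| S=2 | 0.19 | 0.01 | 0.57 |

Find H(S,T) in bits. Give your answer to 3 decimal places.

H(S,T) = −Σ p(x,y)·log₂ p(x,y) over all 6 cells.
  cell (1,a): −0.07·log₂0.07 = 0.2686
  cell (1,b): −0.12·log₂0.12 = 0.3671
  cell (1,c): −0.04·log₂0.04 = 0.1858
  cell (2,a): −0.19·log₂0.19 = 0.4552
  cell (2,b): −0.01·log₂0.01 = 0.0664
  cell (2,c): −0.57·log₂0.57 = 0.4623
Sum = 1.805 bits.

1.805 bits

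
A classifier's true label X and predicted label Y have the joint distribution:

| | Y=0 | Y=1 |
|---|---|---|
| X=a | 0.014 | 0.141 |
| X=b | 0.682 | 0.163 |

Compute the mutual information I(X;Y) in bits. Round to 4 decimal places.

0.2205 bits

Marginals: p(X) = (0.1550, 0.8450), p(Y) = (0.6960, 0.3040).
I(X;Y) = Σ p(x,y)·log₂[p(x,y)/(p(x)p(y))].
  (a,0): 0.014·log₂(0.1298) = -0.04124
  (a,1): 0.141·log₂(2.9924) = 0.22296
  (b,0): 0.682·log₂(1.1596) = 0.14572
  (b,1): 0.163·log₂(0.6345) = -0.10696
Sum = 0.2205 bits.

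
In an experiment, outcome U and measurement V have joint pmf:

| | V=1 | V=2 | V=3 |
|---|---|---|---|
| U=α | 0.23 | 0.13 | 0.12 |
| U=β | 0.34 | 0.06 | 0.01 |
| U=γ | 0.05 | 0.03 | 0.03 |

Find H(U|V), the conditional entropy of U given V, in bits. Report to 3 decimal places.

1.265 bits

Marginals: p(U) = (0.4800, 0.4100, 0.1100), p(V) = (0.6200, 0.2200, 0.1600).
H(U|V) = Σ p(V) · H(U|V=·).
  V=1: p=0.6200, H(U|V=1) = 1.2989
  V=2: p=0.2200, H(U|V=2) = 1.3517
  V=3: p=0.1600, H(U|V=3) = 1.0141
Weighted sum = 1.265 bits.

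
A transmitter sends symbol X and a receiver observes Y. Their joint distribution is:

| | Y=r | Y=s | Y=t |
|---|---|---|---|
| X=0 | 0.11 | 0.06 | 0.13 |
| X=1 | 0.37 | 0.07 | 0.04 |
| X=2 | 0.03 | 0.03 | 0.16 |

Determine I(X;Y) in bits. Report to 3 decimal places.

0.268 bits

Marginals: p(X) = (0.3000, 0.4800, 0.2200), p(Y) = (0.5100, 0.1600, 0.3300).
I(X;Y) = Σ p(x,y)·log₂[p(x,y)/(p(x)p(y))].
  (0,r): 0.11·log₂(0.7190) = -0.0524
  (0,s): 0.06·log₂(1.2500) = 0.0193
  (0,t): 0.13·log₂(1.3131) = 0.0511
  (1,r): 0.37·log₂(1.5114) = 0.2205
  (1,s): 0.07·log₂(0.9115) = -0.0094
  (1,t): 0.04·log₂(0.2525) = -0.0794
  (2,r): 0.03·log₂(0.2674) = -0.0571
  (2,s): 0.03·log₂(0.8523) = -0.0069
  (2,t): 0.16·log₂(2.2039) = 0.1824
Sum = 0.268 bits.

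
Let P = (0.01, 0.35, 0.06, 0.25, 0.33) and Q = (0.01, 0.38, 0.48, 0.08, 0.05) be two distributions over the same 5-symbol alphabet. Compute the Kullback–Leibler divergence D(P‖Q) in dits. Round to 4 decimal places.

D(P‖Q) = Σ p·log₁₀(p/q).
  0.01·log₁₀(0.01/0.01) = 0.00000
  0.35·log₁₀(0.35/0.38) = -0.01250
  0.06·log₁₀(0.06/0.48) = -0.05419
  0.25·log₁₀(0.25/0.08) = 0.12371
  0.33·log₁₀(0.33/0.05) = 0.27045
D(P‖Q) = 0.3275 dits.

0.3275 dits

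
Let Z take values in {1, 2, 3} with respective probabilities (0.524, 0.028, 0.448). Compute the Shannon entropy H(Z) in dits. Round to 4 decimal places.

H(Z) = −Σ p·log₁₀ p.
  −(0.524)·log₁₀(0.524) = 0.14707
  −(0.028)·log₁₀(0.028) = 0.04348
  −(0.448)·log₁₀(0.448) = 0.15623
Sum: 0.14707 + 0.04348 + 0.15623 = 0.3468 dits.

0.3468 dits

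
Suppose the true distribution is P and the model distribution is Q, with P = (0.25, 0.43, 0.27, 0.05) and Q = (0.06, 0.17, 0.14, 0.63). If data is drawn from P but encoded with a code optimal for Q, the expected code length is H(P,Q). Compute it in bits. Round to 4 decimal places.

2.9132 bits

H(P,Q) = −Σ p·log₂ q.
  −0.25·log₂(0.06) = 1.01472
  −0.43·log₂(0.17) = 1.09925
  −0.27·log₂(0.14) = 0.76586
  −0.05·log₂(0.63) = 0.03333
H(P,Q) = 2.9132 bits.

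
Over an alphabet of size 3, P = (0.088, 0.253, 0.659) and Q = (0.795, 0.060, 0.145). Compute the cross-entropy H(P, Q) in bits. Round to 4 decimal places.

2.8919 bits

H(P,Q) = −Σ p·log₂ q.
  −0.088·log₂(0.795) = 0.02913
  −0.253·log₂(0.060) = 1.02690
  −0.659·log₂(0.145) = 1.83589
H(P,Q) = 2.8919 bits.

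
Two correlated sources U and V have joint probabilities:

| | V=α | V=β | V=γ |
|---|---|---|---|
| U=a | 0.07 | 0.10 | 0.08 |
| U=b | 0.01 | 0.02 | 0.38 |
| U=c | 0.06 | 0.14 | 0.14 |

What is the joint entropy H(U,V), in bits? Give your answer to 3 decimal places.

2.640 bits

H(U,V) = −Σ p(x,y)·log₂ p(x,y) over all 9 cells.
  cell (a,α): −0.07·log₂0.07 = 0.2686
  cell (a,β): −0.10·log₂0.10 = 0.3322
  cell (a,γ): −0.08·log₂0.08 = 0.2915
  cell (b,α): −0.01·log₂0.01 = 0.0664
  cell (b,β): −0.02·log₂0.02 = 0.1129
  cell (b,γ): −0.38·log₂0.38 = 0.5305
  cell (c,α): −0.06·log₂0.06 = 0.2435
  cell (c,β): −0.14·log₂0.14 = 0.3971
  cell (c,γ): −0.14·log₂0.14 = 0.3971
Sum = 2.640 bits.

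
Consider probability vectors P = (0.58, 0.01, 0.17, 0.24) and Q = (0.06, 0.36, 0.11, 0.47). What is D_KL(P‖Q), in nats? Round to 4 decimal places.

1.1927 nats

D(P‖Q) = Σ p·ln(p/q).
  0.58·ln(0.58/0.06) = 1.31584
  0.01·ln(0.01/0.36) = -0.03584
  0.17·ln(0.17/0.11) = 0.07400
  0.24·ln(0.24/0.47) = -0.16130
D(P‖Q) = 1.1927 nats.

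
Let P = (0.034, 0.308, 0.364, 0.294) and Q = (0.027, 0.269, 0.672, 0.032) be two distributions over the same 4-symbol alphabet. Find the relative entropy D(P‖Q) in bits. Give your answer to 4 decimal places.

D(P‖Q) = Σ p·log₂(p/q).
  0.034·log₂(0.034/0.027) = 0.01131
  0.308·log₂(0.308/0.269) = 0.06016
  0.364·log₂(0.364/0.672) = -0.32197
  0.294·log₂(0.294/0.032) = 0.94070
D(P‖Q) = 0.6902 bits.

0.6902 bits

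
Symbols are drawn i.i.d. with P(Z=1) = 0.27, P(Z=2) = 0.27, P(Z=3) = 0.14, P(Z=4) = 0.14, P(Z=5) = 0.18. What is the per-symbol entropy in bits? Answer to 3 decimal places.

H(Z) = −Σ p·log₂ p.
  −(0.27)·log₂(0.27) = 0.5100
  −(0.27)·log₂(0.27) = 0.5100
  −(0.14)·log₂(0.14) = 0.3971
  −(0.14)·log₂(0.14) = 0.3971
  −(0.18)·log₂(0.18) = 0.4453
Sum: 0.5100 + 0.5100 + 0.3971 + 0.3971 + 0.4453 = 2.260 bits.

2.260 bits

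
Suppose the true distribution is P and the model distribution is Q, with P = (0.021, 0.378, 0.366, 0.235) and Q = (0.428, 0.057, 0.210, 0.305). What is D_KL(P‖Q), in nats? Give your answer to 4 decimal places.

0.7939 nats

D(P‖Q) = Σ p·ln(p/q).
  0.021·ln(0.021/0.428) = -0.06331
  0.378·ln(0.378/0.057) = 0.71512
  0.366·ln(0.366/0.210) = 0.20332
  0.235·ln(0.235/0.305) = -0.06127
D(P‖Q) = 0.7939 nats.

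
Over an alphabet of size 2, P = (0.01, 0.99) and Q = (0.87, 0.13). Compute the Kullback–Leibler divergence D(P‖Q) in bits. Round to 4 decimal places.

D(P‖Q) = Σ p·log₂(p/q).
  0.01·log₂(0.01/0.87) = -0.06443
  0.99·log₂(0.99/0.13) = 2.89963
D(P‖Q) = 2.8352 bits.

2.8352 bits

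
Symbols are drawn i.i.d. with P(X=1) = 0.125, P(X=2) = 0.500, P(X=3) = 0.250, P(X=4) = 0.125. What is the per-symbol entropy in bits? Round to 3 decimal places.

H(X) = −Σ p·log₂ p.
  −(0.125)·log₂(0.125) = 0.3750
  −(0.500)·log₂(0.500) = 0.5000
  −(0.250)·log₂(0.250) = 0.5000
  −(0.125)·log₂(0.125) = 0.3750
Sum: 0.3750 + 0.5000 + 0.5000 + 0.3750 = 1.750 bits.

1.750 bits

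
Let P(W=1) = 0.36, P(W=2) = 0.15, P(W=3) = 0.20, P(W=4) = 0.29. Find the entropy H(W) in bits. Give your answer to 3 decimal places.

H(W) = −Σ p·log₂ p.
  −(0.36)·log₂(0.36) = 0.5306
  −(0.15)·log₂(0.15) = 0.4105
  −(0.20)·log₂(0.20) = 0.4644
  −(0.29)·log₂(0.29) = 0.5179
Sum: 0.5306 + 0.4105 + 0.4644 + 0.5179 = 1.923 bits.

1.923 bits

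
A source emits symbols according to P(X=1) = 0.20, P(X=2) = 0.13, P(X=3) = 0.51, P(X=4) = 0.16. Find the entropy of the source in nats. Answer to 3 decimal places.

H(X) = −Σ p·ln p.
  −(0.20)·ln(0.20) = 0.3219
  −(0.13)·ln(0.13) = 0.2652
  −(0.51)·ln(0.51) = 0.3434
  −(0.16)·ln(0.16) = 0.2932
Sum: 0.3219 + 0.2652 + 0.3434 + 0.2932 = 1.224 nats.

1.224 nats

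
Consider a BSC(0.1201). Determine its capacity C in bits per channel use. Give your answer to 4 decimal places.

Binary symmetric channel: C = 1 − h₂(ε) where h₂ is the binary entropy function.
h₂(0.1201) = −0.1201·log₂0.1201 − 0.8799·log₂0.8799 = 0.5296.
C = 1 − 0.5296 = 0.4704 bits per channel use.

0.4704 bits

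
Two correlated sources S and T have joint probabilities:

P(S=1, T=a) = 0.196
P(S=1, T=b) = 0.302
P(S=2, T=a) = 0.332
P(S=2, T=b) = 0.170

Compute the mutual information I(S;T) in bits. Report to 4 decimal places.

Marginals: p(S) = (0.4980, 0.5020), p(T) = (0.5280, 0.4720).
I(S;T) = H(S) + H(T) − H(S,T).
H(S) = 1.0000, H(T) = 0.9977, H(S,T) = 1.9452.
I(S;T) = 1.0000 + 0.9977 − 1.9452 = 0.0525 bits.

0.0525 bits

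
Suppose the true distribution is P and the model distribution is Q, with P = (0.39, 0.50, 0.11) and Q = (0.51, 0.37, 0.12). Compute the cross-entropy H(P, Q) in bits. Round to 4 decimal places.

1.4325 bits

H(P,Q) = −Σ p·log₂ q.
  −0.39·log₂(0.51) = 0.37886
  −0.50·log₂(0.37) = 0.71720
  −0.11·log₂(0.12) = 0.33648
H(P,Q) = 1.4325 bits.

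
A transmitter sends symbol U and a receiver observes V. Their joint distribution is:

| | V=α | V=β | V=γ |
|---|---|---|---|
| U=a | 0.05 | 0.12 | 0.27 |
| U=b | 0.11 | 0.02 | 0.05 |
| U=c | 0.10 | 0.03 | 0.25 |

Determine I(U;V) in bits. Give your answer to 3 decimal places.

0.143 bits

Marginals: p(U) = (0.4400, 0.1800, 0.3800), p(V) = (0.2600, 0.1700, 0.5700).
I(U;V) = H(U) + H(V) − H(U,V).
H(U) = 1.4969, H(V) = 1.4021, H(U,V) = 2.7564.
I(U;V) = 1.4969 + 1.4021 − 2.7564 = 0.143 bits.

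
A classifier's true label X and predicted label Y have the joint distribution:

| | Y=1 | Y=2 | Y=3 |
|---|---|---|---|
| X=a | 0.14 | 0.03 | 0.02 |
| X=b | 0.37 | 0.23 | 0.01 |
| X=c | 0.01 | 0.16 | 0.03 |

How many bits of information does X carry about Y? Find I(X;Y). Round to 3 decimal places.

Marginals: p(X) = (0.1900, 0.6100, 0.2000), p(Y) = (0.5200, 0.4200, 0.0600).
I(X;Y) = Σ p(x,y)·log₂[p(x,y)/(p(x)p(y))].
  (a,1): 0.14·log₂(1.4170) = 0.0704
  (a,2): 0.03·log₂(0.3759) = -0.0423
  (a,3): 0.02·log₂(1.7544) = 0.0162
  (b,1): 0.37·log₂(1.1665) = 0.0822
  (b,2): 0.23·log₂(0.8977) = -0.0358
  (b,3): 0.01·log₂(0.2732) = -0.0187
  (c,1): 0.01·log₂(0.0962) = -0.0338
  (c,2): 0.16·log₂(1.9048) = 0.1487
  (c,3): 0.03·log₂(2.5000) = 0.0397
Sum = 0.227 bits.

0.227 bits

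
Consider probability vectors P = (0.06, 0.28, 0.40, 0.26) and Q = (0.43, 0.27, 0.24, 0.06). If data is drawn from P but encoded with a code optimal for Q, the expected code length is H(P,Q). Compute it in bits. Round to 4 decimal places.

2.4808 bits

H(P,Q) = −Σ p·log₂ q.
  −0.06·log₂(0.43) = 0.07306
  −0.28·log₂(0.27) = 0.52891
  −0.40·log₂(0.24) = 0.82356
  −0.26·log₂(0.06) = 1.05531
H(P,Q) = 2.4808 bits.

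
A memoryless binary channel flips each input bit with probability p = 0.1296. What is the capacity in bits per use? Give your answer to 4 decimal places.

Binary symmetric channel: C = 1 − h₂(ε) where h₂ is the binary entropy function.
h₂(0.1296) = −0.1296·log₂0.1296 − 0.8704·log₂0.8704 = 0.5563.
C = 1 − 0.5563 = 0.4437 bits per channel use.

0.4437 bits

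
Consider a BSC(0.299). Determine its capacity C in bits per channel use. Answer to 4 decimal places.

Binary symmetric channel: C = 1 − h₂(ε) where h₂ is the binary entropy function.
h₂(0.299) = −0.299·log₂0.299 − 0.701·log₂0.701 = 0.8801.
C = 1 − 0.8801 = 0.1199 bits per channel use.

0.1199 bits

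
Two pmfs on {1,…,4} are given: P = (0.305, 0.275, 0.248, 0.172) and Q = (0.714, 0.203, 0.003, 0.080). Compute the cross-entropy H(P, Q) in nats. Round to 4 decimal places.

2.4163 nats

H(P,Q) = −Σ p·ln q.
  −0.305·ln(0.714) = 0.10275
  −0.275·ln(0.203) = 0.43850
  −0.248·ln(0.003) = 1.44067
  −0.172·ln(0.080) = 0.43443
H(P,Q) = 2.4163 nats.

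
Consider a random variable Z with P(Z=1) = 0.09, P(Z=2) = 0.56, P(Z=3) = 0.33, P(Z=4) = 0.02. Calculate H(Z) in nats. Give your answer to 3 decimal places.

H(Z) = −Σ p·ln p.
  −(0.09)·ln(0.09) = 0.2167
  −(0.56)·ln(0.56) = 0.3247
  −(0.33)·ln(0.33) = 0.3659
  −(0.02)·ln(0.02) = 0.0782
Sum: 0.2167 + 0.3247 + 0.3659 + 0.0782 = 0.986 nats.

0.986 nats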